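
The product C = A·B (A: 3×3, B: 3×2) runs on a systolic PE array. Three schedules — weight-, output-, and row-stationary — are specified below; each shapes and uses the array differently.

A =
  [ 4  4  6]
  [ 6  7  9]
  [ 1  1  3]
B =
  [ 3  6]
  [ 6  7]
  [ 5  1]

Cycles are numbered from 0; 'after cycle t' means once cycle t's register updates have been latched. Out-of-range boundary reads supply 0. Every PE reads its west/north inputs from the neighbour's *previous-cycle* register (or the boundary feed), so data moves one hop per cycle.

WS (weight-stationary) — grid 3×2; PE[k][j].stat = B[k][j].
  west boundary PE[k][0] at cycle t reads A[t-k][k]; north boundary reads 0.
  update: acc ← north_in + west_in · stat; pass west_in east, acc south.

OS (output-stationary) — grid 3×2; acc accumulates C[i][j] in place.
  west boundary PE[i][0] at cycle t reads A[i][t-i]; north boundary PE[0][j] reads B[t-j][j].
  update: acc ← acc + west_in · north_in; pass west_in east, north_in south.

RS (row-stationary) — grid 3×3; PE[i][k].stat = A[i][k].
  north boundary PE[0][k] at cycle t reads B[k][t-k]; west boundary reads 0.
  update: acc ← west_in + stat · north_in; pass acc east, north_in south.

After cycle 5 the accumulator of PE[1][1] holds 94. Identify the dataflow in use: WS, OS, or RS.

WS [3×2] PE[1][1] across cycles:
  t=0 PE[1][1]: acc=0 h=0 v=0
  t=1 PE[1][1]: acc=0 h=0 v=0
  t=2 PE[1][1]: acc=52 h=4 v=52
  t=3 PE[1][1]: acc=85 h=7 v=85
  t=4 PE[1][1]: acc=13 h=1 v=13
  t=5 PE[1][1]: acc=0 h=0 v=0
OS [3×2] PE[1][1] across cycles:
  t=0 PE[1][1]: acc=0 h=0 v=0
  t=1 PE[1][1]: acc=0 h=0 v=0
  t=2 PE[1][1]: acc=36 h=6 v=6
  t=3 PE[1][1]: acc=85 h=7 v=7
  t=4 PE[1][1]: acc=94 h=9 v=1
  t=5 PE[1][1]: acc=94 h=0 v=0
RS [3×3] PE[1][1] across cycles:
  t=0 PE[1][1]: acc=0 h=0 v=0
  t=1 PE[1][1]: acc=0 h=0 v=0
  t=2 PE[1][1]: acc=60 h=60 v=6
  t=3 PE[1][1]: acc=85 h=85 v=7
  t=4 PE[1][1]: acc=0 h=0 v=0
  t=5 PE[1][1]: acc=0 h=0 v=0

dataflow = OS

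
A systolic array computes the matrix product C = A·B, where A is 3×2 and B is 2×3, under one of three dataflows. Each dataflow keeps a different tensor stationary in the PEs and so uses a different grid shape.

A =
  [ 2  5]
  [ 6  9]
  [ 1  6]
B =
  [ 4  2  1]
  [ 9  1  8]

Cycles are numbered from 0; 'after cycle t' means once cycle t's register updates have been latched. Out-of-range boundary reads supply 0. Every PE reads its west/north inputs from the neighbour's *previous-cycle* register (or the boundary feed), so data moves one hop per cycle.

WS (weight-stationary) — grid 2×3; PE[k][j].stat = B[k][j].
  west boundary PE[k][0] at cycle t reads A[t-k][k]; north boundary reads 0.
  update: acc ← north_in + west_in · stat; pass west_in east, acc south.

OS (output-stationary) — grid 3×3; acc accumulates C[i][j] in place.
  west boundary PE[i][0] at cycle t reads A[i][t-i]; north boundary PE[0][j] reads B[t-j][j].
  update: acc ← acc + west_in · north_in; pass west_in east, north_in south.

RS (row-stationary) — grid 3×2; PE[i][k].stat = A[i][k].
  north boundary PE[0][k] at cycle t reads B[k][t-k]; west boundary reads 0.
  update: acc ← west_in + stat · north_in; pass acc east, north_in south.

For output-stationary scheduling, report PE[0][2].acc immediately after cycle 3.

OS (3×3). Following PE[0][2] plus its west/north inputs:
  [0] (0,1) acc=0 (h:0 v:0)
  [0] (0,2) acc=0 (h:0 v:0)
  [1] (0,1) acc=4 (h:2 v:2)
  [1] (0,2) acc=0 (h:0 v:0)
  [2] (0,1) acc=9 (h:5 v:1)
  [2] (0,2) acc=2 (h:2 v:1)
  [3] (0,1) acc=9 (h:0 v:0)
  [3] (0,2) acc=42 (h:5 v:8)

PE[0][2].acc = 42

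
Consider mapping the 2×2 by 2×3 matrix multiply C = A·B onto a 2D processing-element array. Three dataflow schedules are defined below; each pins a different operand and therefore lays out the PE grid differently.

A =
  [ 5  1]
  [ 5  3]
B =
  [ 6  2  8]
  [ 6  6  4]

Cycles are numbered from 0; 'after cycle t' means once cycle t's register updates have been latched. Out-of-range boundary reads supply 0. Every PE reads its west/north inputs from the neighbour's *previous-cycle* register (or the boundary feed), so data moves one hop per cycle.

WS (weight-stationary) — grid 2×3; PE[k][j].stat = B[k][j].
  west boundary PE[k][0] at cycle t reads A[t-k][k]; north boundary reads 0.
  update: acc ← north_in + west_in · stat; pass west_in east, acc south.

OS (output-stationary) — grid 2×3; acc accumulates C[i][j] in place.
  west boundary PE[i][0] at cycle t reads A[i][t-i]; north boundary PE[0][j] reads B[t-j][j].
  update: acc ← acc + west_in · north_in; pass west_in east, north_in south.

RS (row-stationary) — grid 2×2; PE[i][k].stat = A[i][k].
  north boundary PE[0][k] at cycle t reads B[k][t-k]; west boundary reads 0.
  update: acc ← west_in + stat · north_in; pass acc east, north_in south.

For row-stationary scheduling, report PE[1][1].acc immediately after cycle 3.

Tracing RS — 2×2 array, target PE[1][1]:
  c0 r0c1: 0 / 0 / 0
  c0 r1c0: 0 / 0 / 0
  c0 r1c1: 0 / 0 / 0
  c1 r0c1: 36 / 36 / 6
  c1 r1c0: 30 / 30 / 6
  c1 r1c1: 0 / 0 / 0
  c2 r0c1: 16 / 16 / 6
  c2 r1c0: 10 / 10 / 2
  c2 r1c1: 48 / 48 / 6
  c3 r0c1: 44 / 44 / 4
  c3 r1c0: 40 / 40 / 8
  c3 r1c1: 28 / 28 / 6

PE[1][1].acc = 28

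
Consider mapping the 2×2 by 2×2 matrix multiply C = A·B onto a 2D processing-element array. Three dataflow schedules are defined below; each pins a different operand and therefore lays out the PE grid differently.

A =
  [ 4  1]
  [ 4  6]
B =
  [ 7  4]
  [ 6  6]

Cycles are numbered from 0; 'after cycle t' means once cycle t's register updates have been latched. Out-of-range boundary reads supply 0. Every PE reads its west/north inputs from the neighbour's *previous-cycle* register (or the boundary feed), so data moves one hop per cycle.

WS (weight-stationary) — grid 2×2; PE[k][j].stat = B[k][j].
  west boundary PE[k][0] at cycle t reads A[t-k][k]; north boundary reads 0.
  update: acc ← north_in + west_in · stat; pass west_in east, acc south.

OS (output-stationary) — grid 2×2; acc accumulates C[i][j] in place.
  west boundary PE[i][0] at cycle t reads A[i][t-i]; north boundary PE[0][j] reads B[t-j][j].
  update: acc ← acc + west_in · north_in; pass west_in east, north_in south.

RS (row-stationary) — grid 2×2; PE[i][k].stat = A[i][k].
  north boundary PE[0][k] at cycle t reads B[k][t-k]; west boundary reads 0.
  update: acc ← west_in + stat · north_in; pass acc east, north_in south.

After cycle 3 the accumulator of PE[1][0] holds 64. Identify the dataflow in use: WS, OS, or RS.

WS (2×2 grid), PE[1][0]:
  c0 r1c0: 0 / 0 / 0
  c1 r1c0: 34 / 1 / 34
  c2 r1c0: 64 / 6 / 64
  c3 r1c0: 0 / 0 / 0
OS (2×2 grid), PE[1][0]:
  c0 r1c0: 0 / 0 / 0
  c1 r1c0: 28 / 4 / 7
  c2 r1c0: 64 / 6 / 6
  c3 r1c0: 64 / 0 / 0
RS (2×2 grid), PE[1][0]:
  c0 r1c0: 0 / 0 / 0
  c1 r1c0: 28 / 28 / 7
  c2 r1c0: 16 / 16 / 4
  c3 r1c0: 0 / 0 / 0

dataflow = OS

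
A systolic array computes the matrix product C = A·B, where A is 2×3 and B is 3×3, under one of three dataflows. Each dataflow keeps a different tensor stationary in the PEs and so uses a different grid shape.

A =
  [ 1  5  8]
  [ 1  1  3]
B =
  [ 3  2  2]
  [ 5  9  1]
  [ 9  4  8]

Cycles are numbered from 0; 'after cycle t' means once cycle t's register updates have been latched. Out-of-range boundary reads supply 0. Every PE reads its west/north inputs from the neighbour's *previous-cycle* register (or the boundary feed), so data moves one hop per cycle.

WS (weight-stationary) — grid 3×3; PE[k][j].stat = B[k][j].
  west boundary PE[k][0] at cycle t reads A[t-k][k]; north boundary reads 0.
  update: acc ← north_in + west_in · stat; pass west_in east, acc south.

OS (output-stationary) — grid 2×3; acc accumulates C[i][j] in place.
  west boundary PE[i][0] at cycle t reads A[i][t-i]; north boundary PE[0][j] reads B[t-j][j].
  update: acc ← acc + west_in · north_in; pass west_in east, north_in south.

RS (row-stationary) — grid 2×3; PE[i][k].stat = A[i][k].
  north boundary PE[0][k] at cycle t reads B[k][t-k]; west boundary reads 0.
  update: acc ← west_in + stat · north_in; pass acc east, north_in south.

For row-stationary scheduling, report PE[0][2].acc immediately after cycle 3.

RS (2×3). Following PE[0][2] plus its west/north inputs:
  after 0 — PE[0][1] acc=0, pass-E 0, pass-S 0
  after 0 — PE[0][2] acc=0, pass-E 0, pass-S 0
  after 1 — PE[0][1] acc=28, pass-E 28, pass-S 5
  after 1 — PE[0][2] acc=0, pass-E 0, pass-S 0
  after 2 — PE[0][1] acc=47, pass-E 47, pass-S 9
  after 2 — PE[0][2] acc=100, pass-E 100, pass-S 9
  after 3 — PE[0][1] acc=7, pass-E 7, pass-S 1
  after 3 — PE[0][2] acc=79, pass-E 79, pass-S 4

PE[0][2].acc = 79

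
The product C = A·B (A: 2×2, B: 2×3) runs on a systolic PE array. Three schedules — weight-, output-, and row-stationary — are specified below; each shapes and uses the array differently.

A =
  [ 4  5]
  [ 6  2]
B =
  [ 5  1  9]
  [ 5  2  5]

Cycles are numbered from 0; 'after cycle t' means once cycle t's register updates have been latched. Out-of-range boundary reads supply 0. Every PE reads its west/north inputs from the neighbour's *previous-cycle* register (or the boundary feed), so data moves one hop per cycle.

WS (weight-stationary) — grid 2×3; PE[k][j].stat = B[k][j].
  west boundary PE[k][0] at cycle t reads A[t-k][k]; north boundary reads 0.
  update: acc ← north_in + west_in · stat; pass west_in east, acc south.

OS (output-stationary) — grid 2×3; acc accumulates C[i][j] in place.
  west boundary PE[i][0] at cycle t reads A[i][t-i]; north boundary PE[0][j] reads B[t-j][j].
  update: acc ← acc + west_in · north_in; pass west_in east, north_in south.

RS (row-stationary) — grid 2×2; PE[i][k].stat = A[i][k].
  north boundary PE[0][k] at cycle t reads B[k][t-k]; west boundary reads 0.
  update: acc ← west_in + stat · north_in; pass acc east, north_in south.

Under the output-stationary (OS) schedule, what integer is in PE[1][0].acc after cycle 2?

OS on a 2×3 grid — tracing PE[1][0] and its feeders:
  step 0 · PE0,0: acc=20; fwd→4 fwd↓5
  step 0 · PE1,0: acc=0; fwd→0 fwd↓0
  step 1 · PE0,0: acc=45; fwd→5 fwd↓5
  step 1 · PE1,0: acc=30; fwd→6 fwd↓5
  step 2 · PE0,0: acc=45; fwd→0 fwd↓0
  step 2 · PE1,0: acc=40; fwd→2 fwd↓5

PE[1][0].acc = 40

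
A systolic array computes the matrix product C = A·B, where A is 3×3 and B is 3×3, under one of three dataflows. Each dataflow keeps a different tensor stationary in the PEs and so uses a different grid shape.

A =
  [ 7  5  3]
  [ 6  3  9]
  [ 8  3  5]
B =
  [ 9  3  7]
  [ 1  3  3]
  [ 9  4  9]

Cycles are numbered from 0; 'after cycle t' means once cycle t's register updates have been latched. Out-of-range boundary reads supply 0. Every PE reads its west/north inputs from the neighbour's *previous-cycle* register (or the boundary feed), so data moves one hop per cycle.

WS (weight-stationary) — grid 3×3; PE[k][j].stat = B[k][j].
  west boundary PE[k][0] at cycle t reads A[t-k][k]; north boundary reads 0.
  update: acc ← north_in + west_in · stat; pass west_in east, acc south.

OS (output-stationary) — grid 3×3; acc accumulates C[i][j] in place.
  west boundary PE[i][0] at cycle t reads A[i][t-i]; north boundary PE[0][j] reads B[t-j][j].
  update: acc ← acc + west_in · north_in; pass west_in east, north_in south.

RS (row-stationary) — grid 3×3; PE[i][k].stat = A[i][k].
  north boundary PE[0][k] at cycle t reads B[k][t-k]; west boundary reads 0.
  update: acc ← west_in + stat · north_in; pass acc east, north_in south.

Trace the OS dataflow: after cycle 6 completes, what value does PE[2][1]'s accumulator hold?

PE[2][1].acc = 53

OS (3×3). Following PE[2][1] plus its west/north inputs:
  step 0 · PE1,1: acc=0; fwd→0 fwd↓0
  step 0 · PE2,0: acc=0; fwd→0 fwd↓0
  step 0 · PE2,1: acc=0; fwd→0 fwd↓0
  step 1 · PE1,1: acc=0; fwd→0 fwd↓0
  step 1 · PE2,0: acc=0; fwd→0 fwd↓0
  step 1 · PE2,1: acc=0; fwd→0 fwd↓0
  step 2 · PE1,1: acc=18; fwd→6 fwd↓3
  step 2 · PE2,0: acc=72; fwd→8 fwd↓9
  step 2 · PE2,1: acc=0; fwd→0 fwd↓0
  step 3 · PE1,1: acc=27; fwd→3 fwd↓3
  step 3 · PE2,0: acc=75; fwd→3 fwd↓1
  step 3 · PE2,1: acc=24; fwd→8 fwd↓3
  step 4 · PE1,1: acc=63; fwd→9 fwd↓4
  step 4 · PE2,0: acc=120; fwd→5 fwd↓9
  step 4 · PE2,1: acc=33; fwd→3 fwd↓3
  step 5 · PE1,1: acc=63; fwd→0 fwd↓0
  step 5 · PE2,0: acc=120; fwd→0 fwd↓0
  step 5 · PE2,1: acc=53; fwd→5 fwd↓4
  step 6 · PE1,1: acc=63; fwd→0 fwd↓0
  step 6 · PE2,0: acc=120; fwd→0 fwd↓0
  step 6 · PE2,1: acc=53; fwd→0 fwd↓0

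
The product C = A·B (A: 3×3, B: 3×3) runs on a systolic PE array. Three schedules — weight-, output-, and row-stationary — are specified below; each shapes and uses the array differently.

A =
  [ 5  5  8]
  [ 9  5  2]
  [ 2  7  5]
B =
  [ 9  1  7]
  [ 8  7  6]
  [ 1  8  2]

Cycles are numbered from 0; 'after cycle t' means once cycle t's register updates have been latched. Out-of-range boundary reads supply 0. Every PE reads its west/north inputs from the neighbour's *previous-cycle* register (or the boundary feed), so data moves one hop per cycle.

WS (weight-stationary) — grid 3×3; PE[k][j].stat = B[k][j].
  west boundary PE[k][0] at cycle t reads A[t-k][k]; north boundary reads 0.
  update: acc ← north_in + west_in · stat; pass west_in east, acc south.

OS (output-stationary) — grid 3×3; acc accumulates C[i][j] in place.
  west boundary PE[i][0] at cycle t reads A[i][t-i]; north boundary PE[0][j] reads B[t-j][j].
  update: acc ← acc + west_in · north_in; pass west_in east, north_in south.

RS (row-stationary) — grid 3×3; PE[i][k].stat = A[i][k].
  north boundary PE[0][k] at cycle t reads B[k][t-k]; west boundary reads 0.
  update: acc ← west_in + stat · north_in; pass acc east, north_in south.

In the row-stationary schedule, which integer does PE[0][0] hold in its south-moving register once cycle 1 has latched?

register = 1

RS on a 3×3 grid — tracing PE[0][0] and its feeders:
  step 0 · PE0,0: acc=45; fwd→45 fwd↓9
  step 1 · PE0,0: acc=5; fwd→5 fwd↓1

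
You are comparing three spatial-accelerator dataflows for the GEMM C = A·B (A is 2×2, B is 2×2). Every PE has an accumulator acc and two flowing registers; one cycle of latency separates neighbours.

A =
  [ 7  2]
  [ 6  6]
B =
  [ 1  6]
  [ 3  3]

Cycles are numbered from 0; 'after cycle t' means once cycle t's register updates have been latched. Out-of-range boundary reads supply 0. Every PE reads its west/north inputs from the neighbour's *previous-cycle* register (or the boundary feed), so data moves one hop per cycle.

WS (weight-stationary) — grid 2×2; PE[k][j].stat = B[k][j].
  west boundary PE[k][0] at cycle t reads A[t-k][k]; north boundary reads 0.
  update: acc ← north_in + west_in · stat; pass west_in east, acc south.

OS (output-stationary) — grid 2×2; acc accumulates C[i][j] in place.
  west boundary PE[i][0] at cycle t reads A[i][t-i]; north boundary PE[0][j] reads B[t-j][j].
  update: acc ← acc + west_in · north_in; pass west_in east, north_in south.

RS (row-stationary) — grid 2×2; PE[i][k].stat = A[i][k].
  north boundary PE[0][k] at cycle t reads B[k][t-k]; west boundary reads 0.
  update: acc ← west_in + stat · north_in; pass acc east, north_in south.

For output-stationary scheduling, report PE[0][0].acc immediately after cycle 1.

PE[0][0].acc = 13

OS on a 2×2 grid — tracing PE[0][0] and its feeders:
  cycle 0: PE[0][0] → acc 7, east 7, south 1
  cycle 1: PE[0][0] → acc 13, east 2, south 3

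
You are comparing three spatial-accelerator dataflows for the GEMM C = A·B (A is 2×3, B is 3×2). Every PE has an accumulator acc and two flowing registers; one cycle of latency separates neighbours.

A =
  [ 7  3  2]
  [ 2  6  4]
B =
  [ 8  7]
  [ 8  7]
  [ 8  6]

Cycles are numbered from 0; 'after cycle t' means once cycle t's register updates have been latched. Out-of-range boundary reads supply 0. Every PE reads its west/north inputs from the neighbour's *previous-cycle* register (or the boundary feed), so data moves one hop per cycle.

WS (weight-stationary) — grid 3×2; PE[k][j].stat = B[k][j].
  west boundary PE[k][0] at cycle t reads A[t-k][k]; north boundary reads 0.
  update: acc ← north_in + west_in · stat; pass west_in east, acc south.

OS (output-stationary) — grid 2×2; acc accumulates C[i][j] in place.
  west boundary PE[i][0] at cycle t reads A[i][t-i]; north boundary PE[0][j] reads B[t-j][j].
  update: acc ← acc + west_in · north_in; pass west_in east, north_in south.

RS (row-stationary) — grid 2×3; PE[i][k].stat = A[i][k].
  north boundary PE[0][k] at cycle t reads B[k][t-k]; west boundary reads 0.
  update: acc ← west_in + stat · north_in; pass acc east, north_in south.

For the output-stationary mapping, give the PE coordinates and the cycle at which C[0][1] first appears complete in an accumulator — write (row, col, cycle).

OS — PE[0][1] is where C[0][1] collects:
  [0] (0,1) acc=0 (h:0 v:0)
  [1] (0,1) acc=49 (h:7 v:7)
  [2] (0,1) acc=70 (h:3 v:7)
  [3] (0,1) acc=82 (h:2 v:6)

(row, col, cycle) = (0, 1, 3)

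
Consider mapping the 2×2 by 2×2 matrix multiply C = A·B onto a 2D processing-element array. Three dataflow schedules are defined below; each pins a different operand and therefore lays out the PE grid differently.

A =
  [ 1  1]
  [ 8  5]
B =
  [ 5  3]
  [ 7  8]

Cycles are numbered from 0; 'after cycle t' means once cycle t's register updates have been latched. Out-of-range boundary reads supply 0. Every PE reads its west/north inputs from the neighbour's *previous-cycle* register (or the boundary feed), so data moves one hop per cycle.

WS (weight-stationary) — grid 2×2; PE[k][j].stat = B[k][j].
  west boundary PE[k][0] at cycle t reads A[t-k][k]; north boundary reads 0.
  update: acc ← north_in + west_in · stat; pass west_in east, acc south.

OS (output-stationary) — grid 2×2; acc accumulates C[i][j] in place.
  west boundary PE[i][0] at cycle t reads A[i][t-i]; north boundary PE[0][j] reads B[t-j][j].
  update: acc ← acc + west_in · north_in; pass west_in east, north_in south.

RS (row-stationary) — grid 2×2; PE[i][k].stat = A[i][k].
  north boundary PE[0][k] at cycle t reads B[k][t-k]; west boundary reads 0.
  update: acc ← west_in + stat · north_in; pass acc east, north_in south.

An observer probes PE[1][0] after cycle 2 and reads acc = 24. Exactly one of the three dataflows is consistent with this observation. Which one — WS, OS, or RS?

dataflow = RS

WS (2×2 grid), PE[1][0]:
  step 0 · PE1,0: acc=0; fwd→0 fwd↓0
  step 1 · PE1,0: acc=12; fwd→1 fwd↓12
  step 2 · PE1,0: acc=75; fwd→5 fwd↓75
OS (2×2 grid), PE[1][0]:
  step 0 · PE1,0: acc=0; fwd→0 fwd↓0
  step 1 · PE1,0: acc=40; fwd→8 fwd↓5
  step 2 · PE1,0: acc=75; fwd→5 fwd↓7
RS (2×2 grid), PE[1][0]:
  step 0 · PE1,0: acc=0; fwd→0 fwd↓0
  step 1 · PE1,0: acc=40; fwd→40 fwd↓5
  step 2 · PE1,0: acc=24; fwd→24 fwd↓3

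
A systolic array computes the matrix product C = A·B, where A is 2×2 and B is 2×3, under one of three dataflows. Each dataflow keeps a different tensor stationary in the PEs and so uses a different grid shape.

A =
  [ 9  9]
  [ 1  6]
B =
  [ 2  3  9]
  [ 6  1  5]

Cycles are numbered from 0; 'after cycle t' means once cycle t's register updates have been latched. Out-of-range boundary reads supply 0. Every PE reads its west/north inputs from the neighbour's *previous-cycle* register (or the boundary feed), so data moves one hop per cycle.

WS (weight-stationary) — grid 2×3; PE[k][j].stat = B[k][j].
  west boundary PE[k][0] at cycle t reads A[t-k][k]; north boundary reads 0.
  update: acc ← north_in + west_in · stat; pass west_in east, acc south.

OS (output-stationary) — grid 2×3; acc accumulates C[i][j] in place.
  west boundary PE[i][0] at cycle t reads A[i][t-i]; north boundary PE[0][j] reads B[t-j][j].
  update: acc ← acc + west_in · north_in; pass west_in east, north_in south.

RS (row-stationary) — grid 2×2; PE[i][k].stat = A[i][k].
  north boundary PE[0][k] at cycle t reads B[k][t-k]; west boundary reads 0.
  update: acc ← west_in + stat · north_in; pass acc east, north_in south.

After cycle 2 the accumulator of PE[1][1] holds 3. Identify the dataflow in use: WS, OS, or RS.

WS [2×3] PE[1][1] across cycles:
  after 0 — PE[1][1] acc=0, pass-E 0, pass-S 0
  after 1 — PE[1][1] acc=0, pass-E 0, pass-S 0
  after 2 — PE[1][1] acc=36, pass-E 9, pass-S 36
OS [2×3] PE[1][1] across cycles:
  after 0 — PE[1][1] acc=0, pass-E 0, pass-S 0
  after 1 — PE[1][1] acc=0, pass-E 0, pass-S 0
  after 2 — PE[1][1] acc=3, pass-E 1, pass-S 3
RS [2×2] PE[1][1] across cycles:
  after 0 — PE[1][1] acc=0, pass-E 0, pass-S 0
  after 1 — PE[1][1] acc=0, pass-E 0, pass-S 0
  after 2 — PE[1][1] acc=38, pass-E 38, pass-S 6

dataflow = OS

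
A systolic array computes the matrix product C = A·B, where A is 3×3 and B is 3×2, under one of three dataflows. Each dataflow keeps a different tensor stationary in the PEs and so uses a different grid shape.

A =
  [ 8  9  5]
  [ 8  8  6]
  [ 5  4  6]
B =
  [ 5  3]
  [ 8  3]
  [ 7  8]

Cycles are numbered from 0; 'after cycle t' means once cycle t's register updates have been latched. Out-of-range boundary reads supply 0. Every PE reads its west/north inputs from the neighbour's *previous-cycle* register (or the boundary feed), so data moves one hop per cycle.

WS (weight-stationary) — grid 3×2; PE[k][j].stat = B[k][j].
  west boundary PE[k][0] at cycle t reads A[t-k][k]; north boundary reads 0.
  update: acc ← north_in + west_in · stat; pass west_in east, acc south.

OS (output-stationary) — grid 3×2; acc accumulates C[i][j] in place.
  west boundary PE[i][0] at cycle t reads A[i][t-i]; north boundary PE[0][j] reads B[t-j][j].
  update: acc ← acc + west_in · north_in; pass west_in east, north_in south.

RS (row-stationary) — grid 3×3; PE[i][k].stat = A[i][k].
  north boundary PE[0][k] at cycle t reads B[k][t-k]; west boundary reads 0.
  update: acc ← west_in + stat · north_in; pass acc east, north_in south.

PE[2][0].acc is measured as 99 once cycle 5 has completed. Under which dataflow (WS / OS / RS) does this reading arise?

dataflow = OS

Under WS (3×2), PE[2][0]:
  0: (2,0).acc=0  regs=<0,0>
  1: (2,0).acc=0  regs=<0,0>
  2: (2,0).acc=147  regs=<5,147>
  3: (2,0).acc=146  regs=<6,146>
  4: (2,0).acc=99  regs=<6,99>
  5: (2,0).acc=0  regs=<0,0>
Under OS (3×2), PE[2][0]:
  0: (2,0).acc=0  regs=<0,0>
  1: (2,0).acc=0  regs=<0,0>
  2: (2,0).acc=25  regs=<5,5>
  3: (2,0).acc=57  regs=<4,8>
  4: (2,0).acc=99  regs=<6,7>
  5: (2,0).acc=99  regs=<0,0>
Under RS (3×3), PE[2][0]:
  0: (2,0).acc=0  regs=<0,0>
  1: (2,0).acc=0  regs=<0,0>
  2: (2,0).acc=25  regs=<25,5>
  3: (2,0).acc=15  regs=<15,3>
  4: (2,0).acc=0  regs=<0,0>
  5: (2,0).acc=0  regs=<0,0>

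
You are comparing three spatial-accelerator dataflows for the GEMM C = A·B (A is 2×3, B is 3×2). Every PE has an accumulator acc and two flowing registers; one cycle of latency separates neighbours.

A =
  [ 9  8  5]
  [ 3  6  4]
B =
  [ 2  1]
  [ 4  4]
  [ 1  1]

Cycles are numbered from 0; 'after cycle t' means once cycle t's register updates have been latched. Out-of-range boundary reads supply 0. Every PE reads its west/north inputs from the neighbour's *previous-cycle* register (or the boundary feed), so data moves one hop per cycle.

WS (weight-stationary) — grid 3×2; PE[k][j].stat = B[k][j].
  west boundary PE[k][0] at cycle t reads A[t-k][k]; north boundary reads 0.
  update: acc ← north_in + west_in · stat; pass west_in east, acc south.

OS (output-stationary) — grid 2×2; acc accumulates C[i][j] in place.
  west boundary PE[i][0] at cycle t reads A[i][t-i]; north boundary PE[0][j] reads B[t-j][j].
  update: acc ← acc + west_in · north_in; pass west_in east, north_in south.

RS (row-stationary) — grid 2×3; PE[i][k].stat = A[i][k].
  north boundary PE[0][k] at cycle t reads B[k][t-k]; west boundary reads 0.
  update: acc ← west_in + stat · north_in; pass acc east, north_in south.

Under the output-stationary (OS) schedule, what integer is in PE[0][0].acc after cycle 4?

PE[0][0].acc = 55

OS (2×2). Following PE[0][0] plus its west/north inputs:
  after 0 — PE[0][0] acc=18, pass-E 9, pass-S 2
  after 1 — PE[0][0] acc=50, pass-E 8, pass-S 4
  after 2 — PE[0][0] acc=55, pass-E 5, pass-S 1
  after 3 — PE[0][0] acc=55, pass-E 0, pass-S 0
  after 4 — PE[0][0] acc=55, pass-E 0, pass-S 0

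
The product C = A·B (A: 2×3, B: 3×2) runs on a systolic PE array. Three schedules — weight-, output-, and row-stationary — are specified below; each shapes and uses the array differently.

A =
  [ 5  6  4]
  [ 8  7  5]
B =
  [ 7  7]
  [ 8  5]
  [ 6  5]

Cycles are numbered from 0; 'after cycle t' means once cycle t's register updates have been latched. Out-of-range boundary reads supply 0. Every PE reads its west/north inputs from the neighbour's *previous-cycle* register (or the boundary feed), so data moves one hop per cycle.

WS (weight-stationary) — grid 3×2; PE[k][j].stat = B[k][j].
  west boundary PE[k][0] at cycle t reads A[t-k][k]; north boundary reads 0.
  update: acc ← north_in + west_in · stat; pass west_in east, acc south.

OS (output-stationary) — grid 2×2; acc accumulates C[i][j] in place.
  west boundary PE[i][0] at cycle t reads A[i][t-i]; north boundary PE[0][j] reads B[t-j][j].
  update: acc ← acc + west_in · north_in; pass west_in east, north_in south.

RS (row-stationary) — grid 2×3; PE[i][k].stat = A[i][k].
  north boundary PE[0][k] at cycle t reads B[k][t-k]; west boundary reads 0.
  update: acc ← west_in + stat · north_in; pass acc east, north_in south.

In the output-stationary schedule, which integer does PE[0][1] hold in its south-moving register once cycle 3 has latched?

register = 5

OS on a 2×2 grid — tracing PE[0][1] and its feeders:
  0: (0,0).acc=35  regs=<5,7>
  0: (0,1).acc=0  regs=<0,0>
  1: (0,0).acc=83  regs=<6,8>
  1: (0,1).acc=35  regs=<5,7>
  2: (0,0).acc=107  regs=<4,6>
  2: (0,1).acc=65  regs=<6,5>
  3: (0,0).acc=107  regs=<0,0>
  3: (0,1).acc=85  regs=<4,5>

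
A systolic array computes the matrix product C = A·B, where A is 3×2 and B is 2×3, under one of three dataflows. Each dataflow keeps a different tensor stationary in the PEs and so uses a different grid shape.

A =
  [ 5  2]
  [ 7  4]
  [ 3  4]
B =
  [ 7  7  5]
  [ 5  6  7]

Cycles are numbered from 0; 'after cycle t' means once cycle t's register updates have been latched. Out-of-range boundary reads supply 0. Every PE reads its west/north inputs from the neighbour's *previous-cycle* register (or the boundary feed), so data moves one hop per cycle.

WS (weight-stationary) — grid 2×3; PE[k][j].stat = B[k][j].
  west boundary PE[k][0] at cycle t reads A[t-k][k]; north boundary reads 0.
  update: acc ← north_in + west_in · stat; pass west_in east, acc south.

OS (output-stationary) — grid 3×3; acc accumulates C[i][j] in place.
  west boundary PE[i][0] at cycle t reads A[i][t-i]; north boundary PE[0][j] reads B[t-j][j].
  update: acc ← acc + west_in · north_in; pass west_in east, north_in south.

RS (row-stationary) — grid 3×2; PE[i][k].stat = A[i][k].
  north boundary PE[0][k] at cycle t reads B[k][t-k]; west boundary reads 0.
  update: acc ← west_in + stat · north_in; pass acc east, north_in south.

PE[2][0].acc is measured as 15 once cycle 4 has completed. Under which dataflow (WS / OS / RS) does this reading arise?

dataflow = RS

WS: PE[2][0] is outside its 2×3 grid.
OS (3×3 grid), PE[2][0]:
  @0  [2,0]  acc 0  |  →0  ↓0
  @1  [2,0]  acc 0  |  →0  ↓0
  @2  [2,0]  acc 21  |  →3  ↓7
  @3  [2,0]  acc 41  |  →4  ↓5
  @4  [2,0]  acc 41  |  →0  ↓0
RS (3×2 grid), PE[2][0]:
  @0  [2,0]  acc 0  |  →0  ↓0
  @1  [2,0]  acc 0  |  →0  ↓0
  @2  [2,0]  acc 21  |  →21  ↓7
  @3  [2,0]  acc 21  |  →21  ↓7
  @4  [2,0]  acc 15  |  →15  ↓5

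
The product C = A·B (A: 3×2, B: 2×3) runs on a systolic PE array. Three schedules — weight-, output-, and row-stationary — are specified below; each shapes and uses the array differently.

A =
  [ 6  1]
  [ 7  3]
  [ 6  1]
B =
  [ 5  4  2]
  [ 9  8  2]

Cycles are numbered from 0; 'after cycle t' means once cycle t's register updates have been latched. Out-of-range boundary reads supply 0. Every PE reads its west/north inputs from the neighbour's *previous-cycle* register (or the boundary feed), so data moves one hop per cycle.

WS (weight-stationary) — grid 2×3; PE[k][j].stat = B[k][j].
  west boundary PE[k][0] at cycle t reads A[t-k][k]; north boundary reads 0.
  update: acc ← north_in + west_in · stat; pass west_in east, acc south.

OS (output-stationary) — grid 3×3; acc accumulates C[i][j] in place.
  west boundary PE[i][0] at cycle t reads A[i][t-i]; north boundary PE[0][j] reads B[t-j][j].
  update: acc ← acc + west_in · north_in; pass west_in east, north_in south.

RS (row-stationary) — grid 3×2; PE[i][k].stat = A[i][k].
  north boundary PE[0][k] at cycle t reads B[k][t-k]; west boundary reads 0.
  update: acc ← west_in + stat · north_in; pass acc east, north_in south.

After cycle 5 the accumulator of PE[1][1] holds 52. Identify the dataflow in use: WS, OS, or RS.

dataflow = OS

Under WS (2×3), PE[1][1]:
  @0  [1,1]  acc 0  |  →0  ↓0
  @1  [1,1]  acc 0  |  →0  ↓0
  @2  [1,1]  acc 32  |  →1  ↓32
  @3  [1,1]  acc 52  |  →3  ↓52
  @4  [1,1]  acc 32  |  →1  ↓32
  @5  [1,1]  acc 0  |  →0  ↓0
Under OS (3×3), PE[1][1]:
  @0  [1,1]  acc 0  |  →0  ↓0
  @1  [1,1]  acc 0  |  →0  ↓0
  @2  [1,1]  acc 28  |  →7  ↓4
  @3  [1,1]  acc 52  |  →3  ↓8
  @4  [1,1]  acc 52  |  →0  ↓0
  @5  [1,1]  acc 52  |  →0  ↓0
Under RS (3×2), PE[1][1]:
  @0  [1,1]  acc 0  |  →0  ↓0
  @1  [1,1]  acc 0  |  →0  ↓0
  @2  [1,1]  acc 62  |  →62  ↓9
  @3  [1,1]  acc 52  |  →52  ↓8
  @4  [1,1]  acc 20  |  →20  ↓2
  @5  [1,1]  acc 0  |  →0  ↓0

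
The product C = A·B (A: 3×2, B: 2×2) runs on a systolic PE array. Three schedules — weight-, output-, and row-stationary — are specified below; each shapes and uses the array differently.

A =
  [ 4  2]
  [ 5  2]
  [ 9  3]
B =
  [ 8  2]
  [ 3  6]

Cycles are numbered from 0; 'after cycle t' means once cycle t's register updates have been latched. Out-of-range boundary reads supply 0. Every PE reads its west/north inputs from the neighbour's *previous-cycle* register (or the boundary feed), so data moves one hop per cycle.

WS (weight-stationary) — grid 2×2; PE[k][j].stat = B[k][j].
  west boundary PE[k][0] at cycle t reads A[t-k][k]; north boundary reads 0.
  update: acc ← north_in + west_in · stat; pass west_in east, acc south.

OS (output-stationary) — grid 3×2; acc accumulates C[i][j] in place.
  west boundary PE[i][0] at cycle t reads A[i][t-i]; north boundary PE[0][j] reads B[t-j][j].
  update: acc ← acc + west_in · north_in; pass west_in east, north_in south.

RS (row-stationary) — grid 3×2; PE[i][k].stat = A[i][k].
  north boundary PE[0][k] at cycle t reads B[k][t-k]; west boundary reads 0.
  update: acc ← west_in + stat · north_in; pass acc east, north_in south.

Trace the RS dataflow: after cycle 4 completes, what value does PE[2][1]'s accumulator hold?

PE[2][1].acc = 36

Tracing RS — 3×2 array, target PE[2][1]:
  c0 r1c1: 0 / 0 / 0
  c0 r2c0: 0 / 0 / 0
  c0 r2c1: 0 / 0 / 0
  c1 r1c1: 0 / 0 / 0
  c1 r2c0: 0 / 0 / 0
  c1 r2c1: 0 / 0 / 0
  c2 r1c1: 46 / 46 / 3
  c2 r2c0: 72 / 72 / 8
  c2 r2c1: 0 / 0 / 0
  c3 r1c1: 22 / 22 / 6
  c3 r2c0: 18 / 18 / 2
  c3 r2c1: 81 / 81 / 3
  c4 r1c1: 0 / 0 / 0
  c4 r2c0: 0 / 0 / 0
  c4 r2c1: 36 / 36 / 6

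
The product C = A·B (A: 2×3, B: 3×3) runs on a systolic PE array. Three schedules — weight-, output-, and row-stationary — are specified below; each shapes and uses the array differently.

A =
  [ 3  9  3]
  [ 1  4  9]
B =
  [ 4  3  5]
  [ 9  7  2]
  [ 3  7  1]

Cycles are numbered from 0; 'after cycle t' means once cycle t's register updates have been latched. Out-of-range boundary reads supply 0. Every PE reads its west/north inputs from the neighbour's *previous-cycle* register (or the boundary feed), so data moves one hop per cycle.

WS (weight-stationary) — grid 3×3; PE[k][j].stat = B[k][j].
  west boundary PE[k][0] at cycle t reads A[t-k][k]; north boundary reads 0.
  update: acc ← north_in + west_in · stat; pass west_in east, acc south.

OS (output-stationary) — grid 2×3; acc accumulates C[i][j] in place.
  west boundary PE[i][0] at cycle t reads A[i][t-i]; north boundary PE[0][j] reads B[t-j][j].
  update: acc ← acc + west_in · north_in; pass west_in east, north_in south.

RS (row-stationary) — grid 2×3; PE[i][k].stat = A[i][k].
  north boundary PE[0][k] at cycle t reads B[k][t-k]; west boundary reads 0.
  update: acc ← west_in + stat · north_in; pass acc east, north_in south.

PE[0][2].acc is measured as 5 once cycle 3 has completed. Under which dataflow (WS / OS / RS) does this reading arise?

dataflow = WS

WS (3×3 grid), PE[0][2]:
  c0 r0c2: 0 / 0 / 0
  c1 r0c2: 0 / 0 / 0
  c2 r0c2: 15 / 3 / 15
  c3 r0c2: 5 / 1 / 5
OS (2×3 grid), PE[0][2]:
  c0 r0c2: 0 / 0 / 0
  c1 r0c2: 0 / 0 / 0
  c2 r0c2: 15 / 3 / 5
  c3 r0c2: 33 / 9 / 2
RS (2×3 grid), PE[0][2]:
  c0 r0c2: 0 / 0 / 0
  c1 r0c2: 0 / 0 / 0
  c2 r0c2: 102 / 102 / 3
  c3 r0c2: 93 / 93 / 7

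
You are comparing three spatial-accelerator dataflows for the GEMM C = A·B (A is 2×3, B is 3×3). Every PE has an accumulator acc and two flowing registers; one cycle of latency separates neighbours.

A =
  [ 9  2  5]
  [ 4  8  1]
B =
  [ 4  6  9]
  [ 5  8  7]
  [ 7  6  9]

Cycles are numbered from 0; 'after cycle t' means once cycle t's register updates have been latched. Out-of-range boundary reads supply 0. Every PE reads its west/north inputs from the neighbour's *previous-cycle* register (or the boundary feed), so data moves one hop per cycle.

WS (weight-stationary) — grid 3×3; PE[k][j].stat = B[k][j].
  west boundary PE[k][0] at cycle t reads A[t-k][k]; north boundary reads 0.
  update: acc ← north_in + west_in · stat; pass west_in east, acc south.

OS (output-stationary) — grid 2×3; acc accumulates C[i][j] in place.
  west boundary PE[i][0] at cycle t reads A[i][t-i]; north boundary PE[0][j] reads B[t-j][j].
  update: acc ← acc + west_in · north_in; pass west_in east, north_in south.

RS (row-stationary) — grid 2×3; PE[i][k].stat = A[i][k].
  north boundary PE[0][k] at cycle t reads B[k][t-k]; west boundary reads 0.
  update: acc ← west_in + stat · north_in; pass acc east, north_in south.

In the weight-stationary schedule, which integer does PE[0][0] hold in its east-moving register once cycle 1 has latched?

register = 4

WS on a 3×3 grid — tracing PE[0][0] and its feeders:
  cycle 0: PE[0][0] → acc 36, east 9, south 36
  cycle 1: PE[0][0] → acc 16, east 4, south 16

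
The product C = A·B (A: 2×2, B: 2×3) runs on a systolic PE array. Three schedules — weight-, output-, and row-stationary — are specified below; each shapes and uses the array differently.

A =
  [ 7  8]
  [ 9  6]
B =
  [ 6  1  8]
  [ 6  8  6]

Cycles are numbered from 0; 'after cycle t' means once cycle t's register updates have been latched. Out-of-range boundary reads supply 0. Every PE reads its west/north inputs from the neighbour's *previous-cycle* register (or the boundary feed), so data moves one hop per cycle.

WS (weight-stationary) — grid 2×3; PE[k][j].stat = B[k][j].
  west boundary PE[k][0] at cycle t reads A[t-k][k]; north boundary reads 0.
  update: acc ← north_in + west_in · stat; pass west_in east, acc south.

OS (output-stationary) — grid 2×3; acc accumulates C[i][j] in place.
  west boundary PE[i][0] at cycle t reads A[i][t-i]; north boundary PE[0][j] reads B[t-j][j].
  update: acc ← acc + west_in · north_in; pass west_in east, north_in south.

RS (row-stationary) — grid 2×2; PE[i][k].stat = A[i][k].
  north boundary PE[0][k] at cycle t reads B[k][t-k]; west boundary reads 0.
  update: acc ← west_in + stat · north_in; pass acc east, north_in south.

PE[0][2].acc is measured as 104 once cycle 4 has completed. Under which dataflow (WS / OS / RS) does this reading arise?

— WS: 2×3; PE[0][2] trace:
  after 0 — PE[0][2] acc=0, pass-E 0, pass-S 0
  after 1 — PE[0][2] acc=0, pass-E 0, pass-S 0
  after 2 — PE[0][2] acc=56, pass-E 7, pass-S 56
  after 3 — PE[0][2] acc=72, pass-E 9, pass-S 72
  after 4 — PE[0][2] acc=0, pass-E 0, pass-S 0
— OS: 2×3; PE[0][2] trace:
  after 0 — PE[0][2] acc=0, pass-E 0, pass-S 0
  after 1 — PE[0][2] acc=0, pass-E 0, pass-S 0
  after 2 — PE[0][2] acc=56, pass-E 7, pass-S 8
  after 3 — PE[0][2] acc=104, pass-E 8, pass-S 6
  after 4 — PE[0][2] acc=104, pass-E 0, pass-S 0
RS: PE[0][2] is outside its 2×2 grid.

dataflow = OS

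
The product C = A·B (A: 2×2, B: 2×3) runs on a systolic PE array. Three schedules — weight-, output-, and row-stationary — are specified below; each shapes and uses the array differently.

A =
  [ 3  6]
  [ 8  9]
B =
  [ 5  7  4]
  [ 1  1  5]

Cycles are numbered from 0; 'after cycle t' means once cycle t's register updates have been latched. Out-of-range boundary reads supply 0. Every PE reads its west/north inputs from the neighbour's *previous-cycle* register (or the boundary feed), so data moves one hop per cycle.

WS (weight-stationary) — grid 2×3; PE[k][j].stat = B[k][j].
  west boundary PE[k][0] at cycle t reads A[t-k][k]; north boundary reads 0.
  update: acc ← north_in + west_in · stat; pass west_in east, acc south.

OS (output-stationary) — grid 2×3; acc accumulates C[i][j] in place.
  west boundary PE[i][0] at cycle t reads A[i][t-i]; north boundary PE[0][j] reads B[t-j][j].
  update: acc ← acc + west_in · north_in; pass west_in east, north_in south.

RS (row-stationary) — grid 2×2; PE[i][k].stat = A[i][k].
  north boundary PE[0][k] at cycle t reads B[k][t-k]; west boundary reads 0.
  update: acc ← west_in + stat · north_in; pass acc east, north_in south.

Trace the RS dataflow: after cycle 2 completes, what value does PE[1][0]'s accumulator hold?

PE[1][0].acc = 56

RS on a 2×2 grid — tracing PE[1][0] and its feeders:
  t=0 PE[0][0]: acc=15 h=15 v=5
  t=0 PE[1][0]: acc=0 h=0 v=0
  t=1 PE[0][0]: acc=21 h=21 v=7
  t=1 PE[1][0]: acc=40 h=40 v=5
  t=2 PE[0][0]: acc=12 h=12 v=4
  t=2 PE[1][0]: acc=56 h=56 v=7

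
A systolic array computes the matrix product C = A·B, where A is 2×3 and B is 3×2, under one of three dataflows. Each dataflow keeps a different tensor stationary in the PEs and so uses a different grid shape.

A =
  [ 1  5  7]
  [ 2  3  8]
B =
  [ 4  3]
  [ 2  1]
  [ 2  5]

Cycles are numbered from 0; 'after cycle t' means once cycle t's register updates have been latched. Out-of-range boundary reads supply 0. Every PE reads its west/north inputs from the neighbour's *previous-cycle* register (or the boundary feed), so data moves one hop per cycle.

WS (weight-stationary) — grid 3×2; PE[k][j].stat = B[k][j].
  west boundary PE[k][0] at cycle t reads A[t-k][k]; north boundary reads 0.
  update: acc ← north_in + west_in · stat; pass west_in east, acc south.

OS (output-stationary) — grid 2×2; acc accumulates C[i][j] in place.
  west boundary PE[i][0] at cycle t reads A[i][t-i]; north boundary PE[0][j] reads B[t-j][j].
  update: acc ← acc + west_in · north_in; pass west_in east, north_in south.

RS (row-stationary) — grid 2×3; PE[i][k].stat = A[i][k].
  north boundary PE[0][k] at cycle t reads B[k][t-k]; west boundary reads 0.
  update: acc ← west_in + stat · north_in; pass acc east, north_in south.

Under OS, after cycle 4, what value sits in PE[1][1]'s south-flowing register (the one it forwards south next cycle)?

Tracing OS — 2×2 array, target PE[1][1]:
  c0 r0c1: 0 / 0 / 0
  c0 r1c0: 0 / 0 / 0
  c0 r1c1: 0 / 0 / 0
  c1 r0c1: 3 / 1 / 3
  c1 r1c0: 8 / 2 / 4
  c1 r1c1: 0 / 0 / 0
  c2 r0c1: 8 / 5 / 1
  c2 r1c0: 14 / 3 / 2
  c2 r1c1: 6 / 2 / 3
  c3 r0c1: 43 / 7 / 5
  c3 r1c0: 30 / 8 / 2
  c3 r1c1: 9 / 3 / 1
  c4 r0c1: 43 / 0 / 0
  c4 r1c0: 30 / 0 / 0
  c4 r1c1: 49 / 8 / 5

register = 5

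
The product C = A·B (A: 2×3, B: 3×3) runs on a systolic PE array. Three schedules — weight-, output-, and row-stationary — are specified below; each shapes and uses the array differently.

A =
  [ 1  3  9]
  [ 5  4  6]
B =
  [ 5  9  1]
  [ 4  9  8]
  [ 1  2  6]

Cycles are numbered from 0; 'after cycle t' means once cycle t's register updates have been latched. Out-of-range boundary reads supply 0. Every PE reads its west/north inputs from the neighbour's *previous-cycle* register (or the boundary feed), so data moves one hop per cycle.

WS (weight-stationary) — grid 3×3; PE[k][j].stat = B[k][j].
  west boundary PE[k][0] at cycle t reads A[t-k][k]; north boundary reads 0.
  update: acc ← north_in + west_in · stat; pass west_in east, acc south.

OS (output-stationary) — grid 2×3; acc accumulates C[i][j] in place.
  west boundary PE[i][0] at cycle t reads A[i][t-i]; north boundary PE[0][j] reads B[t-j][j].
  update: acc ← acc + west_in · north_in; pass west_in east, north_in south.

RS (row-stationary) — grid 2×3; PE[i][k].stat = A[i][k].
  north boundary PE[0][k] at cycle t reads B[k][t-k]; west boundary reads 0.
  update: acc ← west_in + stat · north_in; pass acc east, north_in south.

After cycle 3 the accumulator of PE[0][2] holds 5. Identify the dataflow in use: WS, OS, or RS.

dataflow = WS

— WS: 3×3; PE[0][2] trace:
  t=0 PE[0][2]: acc=0 h=0 v=0
  t=1 PE[0][2]: acc=0 h=0 v=0
  t=2 PE[0][2]: acc=1 h=1 v=1
  t=3 PE[0][2]: acc=5 h=5 v=5
— OS: 2×3; PE[0][2] trace:
  t=0 PE[0][2]: acc=0 h=0 v=0
  t=1 PE[0][2]: acc=0 h=0 v=0
  t=2 PE[0][2]: acc=1 h=1 v=1
  t=3 PE[0][2]: acc=25 h=3 v=8
— RS: 2×3; PE[0][2] trace:
  t=0 PE[0][2]: acc=0 h=0 v=0
  t=1 PE[0][2]: acc=0 h=0 v=0
  t=2 PE[0][2]: acc=26 h=26 v=1
  t=3 PE[0][2]: acc=54 h=54 v=2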